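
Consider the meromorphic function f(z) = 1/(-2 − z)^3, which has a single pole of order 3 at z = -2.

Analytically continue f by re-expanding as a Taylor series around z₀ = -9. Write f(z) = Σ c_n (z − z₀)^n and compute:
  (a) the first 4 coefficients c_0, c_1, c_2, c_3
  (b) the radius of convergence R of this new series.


Let w = z − z₀, so z = z₀ + w.
Then -2 − z = -2 − (z₀ + w) = (-2 − z₀) − w = 7 − w.
f(z) = 1/(7 − w)^3 = (1/(7)^3) · (1 − w/(7))^{−3}.
By the binomial series (1−u)^{−3} = Σ_{n≥0} C(n+2, 2) u^n for |u|<1, with u = w/(7):
  c_n = C(n+2, 2) / (7)^(n+3).
  c_0 = 1/(7)^3 = 1/343.
  c_1 = 3/(7)^4 = 3/2401.
  c_2 = 6/(7)^5 = 6/16807.
  c_3 = 10/(7)^6 = 10/117649.
The series is valid for |w/d| < 1, i.e. |z − z₀| < |d|.
Radius of convergence: R = |-2 − z₀| = |7| = 7 (distance from z₀ to the singularity z = -2).

c_0 = 1/343, c_1 = 3/2401, c_2 = 6/16807, c_3 = 10/117649; R = 7.


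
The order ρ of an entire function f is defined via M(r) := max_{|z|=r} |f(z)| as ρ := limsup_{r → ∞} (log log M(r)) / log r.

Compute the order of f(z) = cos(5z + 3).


cos(w) is a linear combination of e^{iw} and e^{−iw} (or e^w, e^{−w} in the hyperbolic case), so |cos(w)| ≤ e^{|w|}. With w = 5z + 3, |w| ≤ 5|z| + 3 = 5r + 3 on |z| = r, giving M(r) ≤ e^{5r + 3}, so ρ ≤ 1. On a suitable ray (z = it for sin/cos; z = t for sinh/cosh, t real → ∞), |cos(5z + 3)| grows like e^{5|t|}/2, so ρ ≥ 1. Hence ρ = 1.
Therefore ρ = 1.

Order ρ = 1.


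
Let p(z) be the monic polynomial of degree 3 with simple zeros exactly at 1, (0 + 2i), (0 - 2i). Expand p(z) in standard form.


The polynomial is p(z) = ∏_{α ∈ S} (z − α), where S = {1, (0 + 2i), (0 - 2i)}.
Expanding the product yields: p(z) = z^3 -z^2 + 4·z -4.
Note conjugate pairs combine to real quadratics: (z − (0+2i))(z − (0−2i)) = z² + 4.
The resulting polynomial has degree 3 and real coefficients as required.

p(z) = z^3 -z^2 + 4·z -4.


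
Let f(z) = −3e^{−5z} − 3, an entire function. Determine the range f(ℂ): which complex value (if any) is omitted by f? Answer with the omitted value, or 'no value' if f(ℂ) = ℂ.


Little Picard bounds the complement of f(ℂ) to at most one point.
e^{−5z} is never zero on ℂ, so -3·e^{−5z} takes every value in ℂ ∖ {0}. Adding -3 shifts the range to ℂ ∖ {-3}. Thus f omits exactly the value -3.

Omitted value: -3.


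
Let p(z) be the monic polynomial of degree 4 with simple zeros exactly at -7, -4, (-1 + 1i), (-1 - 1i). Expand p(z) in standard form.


The polynomial is p(z) = ∏_{α ∈ S} (z − α), where S = {-7, -4, (-1 + 1i), (-1 - 1i)}.
Expanding the product yields: p(z) = z^4 + 13·z^3 + 52·z^2 + 78·z + 56.
Note conjugate pairs combine to real quadratics: (z − (-1+1i))(z − (-1−1i)) = z² + 2z + 2.
The resulting polynomial has degree 4 and real coefficients as required.

p(z) = z^4 + 13·z^3 + 52·z^2 + 78·z + 56.


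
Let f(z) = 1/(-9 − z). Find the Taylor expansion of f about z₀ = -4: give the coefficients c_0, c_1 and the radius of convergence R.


Let w = z − z₀, so z = z₀ + w.
Then -9 − z = -9 − (z₀ + w) = (-9 − z₀) − w = -5 − w.
f(z) = 1/(-5 − w) = (1/(-5)) · 1/(1 − w/(-5)) = Σ_{n≥0} w^n / (-5)^(n+1).
So c_n = 1/(-5)^(n+1):
  c_0 = 1/(-5)^1 = -1/5.
  c_1 = 1/(-5)^2 = 1/25.
The series is valid for |w/d| < 1, i.e. |z − z₀| < |d|.
Radius of convergence: R = |-9 − z₀| = |-5| = 5 (distance from z₀ to the singularity z = -9).

c_0 = -1/5, c_1 = 1/25; R = 5.


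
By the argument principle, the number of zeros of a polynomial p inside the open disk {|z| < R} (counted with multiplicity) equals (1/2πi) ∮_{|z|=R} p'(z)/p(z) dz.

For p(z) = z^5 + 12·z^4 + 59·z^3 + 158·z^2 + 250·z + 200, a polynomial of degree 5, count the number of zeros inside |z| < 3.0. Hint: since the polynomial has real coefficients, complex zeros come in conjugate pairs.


The zeros of p are: (-3 + 1i), (-3 - 1i), -4, (-1 + 2i), (-1 - 2i).
Their magnitudes are: 3.162, 3.162, 4, 2.236, 2.236.
Zeros with |z| < R = 3.0: (-1 + 2i), (-1 - 2i).
Count = 2.
By the argument principle, (1/2πi) ∮_{|z|=R} p'(z)/p(z) dz equals exactly this count.

Number of zeros inside |z| < 3.0: 2.


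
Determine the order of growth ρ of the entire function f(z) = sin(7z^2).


Write sin(w) = (e^{iw} ± e^{−iw})/(2 or 2i), so |sin(w)| ≤ e^{|w|}. With w = 7z^2, |w| ≤ 7r^2 + 0 on |z|=r, giving M(r) ≤ e^{7r^2 + 0} and ρ ≤ 2. For the lower bound, choose z on |z|=r with 7z^2 purely imaginary of modulus 7r^2; then |sin(7z^2)| grows like e^{7r^2}/2, so ρ ≥ 2. Hence ρ = 2.
Therefore ρ = 2.

Order ρ = 2.


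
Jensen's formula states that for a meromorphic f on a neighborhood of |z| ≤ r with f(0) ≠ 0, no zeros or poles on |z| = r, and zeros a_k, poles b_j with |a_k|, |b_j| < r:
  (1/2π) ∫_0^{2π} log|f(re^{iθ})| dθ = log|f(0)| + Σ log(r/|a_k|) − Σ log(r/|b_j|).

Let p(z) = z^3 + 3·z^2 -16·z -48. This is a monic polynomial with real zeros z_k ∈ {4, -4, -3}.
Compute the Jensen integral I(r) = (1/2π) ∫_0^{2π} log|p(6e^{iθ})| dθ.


Zeros: -4, -3, 4; r = 6.
Inside |z| < r: -4, -3, 4. Outside (|z| ≥ r): ∅.
p(0) = -48, so log|p(0)| = log(48) = 3.8712.
Apply Jensen: I(r) = log|p(0)| + Σ_k log(r/|z_k|), summed over zeros inside |z| < r.
  log(r/|z_k|) for z_k = 4: log(6/4) = 0.4055
  log(r/|z_k|) for z_k = -4: log(6/4) = 0.4055
  log(r/|z_k|) for z_k = -3: log(6/3) = 0.6931
Sum over inside zeros: 1.5041.
I(r) = log|p(0)| + (inside sum) = 3.8712 + 1.5041 = 5.3753.
Closed form (all zeros inside, monic): I(r) = n·log(r) = 3·log(6) = 5.3753. ✓

I(r) ≈ 5.3753.


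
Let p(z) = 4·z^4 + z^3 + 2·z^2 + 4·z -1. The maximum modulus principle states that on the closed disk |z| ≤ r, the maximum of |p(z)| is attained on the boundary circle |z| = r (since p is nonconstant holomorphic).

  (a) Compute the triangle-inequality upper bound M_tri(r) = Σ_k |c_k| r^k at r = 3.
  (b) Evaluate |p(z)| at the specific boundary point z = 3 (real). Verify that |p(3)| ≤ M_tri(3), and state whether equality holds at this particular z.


Coefficients: c_0 = -1, c_1 = 4, c_2 = 2, c_3 = 1, c_4 = 4. Radius r = 3.
Part (a). Triangle bound: M_tri(r) = Σ_k |c_k| r^k
  = |-1|·3^0 + |4|·3^1 + |2|·3^2 + |1|·3^3 + |4|·3^4
  = 1 + 12 + 18 + 27 + 324 = 382.
This bounds M(r) := max_{|z|=r} |p(z)| from above; equality holds iff all terms c_k z^k can be made to align in phase at a single z on |z|=r.
Part (b). At z = 3 (real, on the circle |z| = r):
  p(3) = (-1)·3^0 + (4)·3^1 + (2)·3^2 + (1)·3^3 + (4)·3^4 = 380.
  |p(3)| = 380.
Check: |p(3)| = 380 ≤ 382 = M_tri(3). ✓ Equality does not hold at z = 3 (the coefficients have mixed signs, so the terms do not all align in phase there).

M_tri(3) = 382; |p(3)| = 380; equality at z=3: no.


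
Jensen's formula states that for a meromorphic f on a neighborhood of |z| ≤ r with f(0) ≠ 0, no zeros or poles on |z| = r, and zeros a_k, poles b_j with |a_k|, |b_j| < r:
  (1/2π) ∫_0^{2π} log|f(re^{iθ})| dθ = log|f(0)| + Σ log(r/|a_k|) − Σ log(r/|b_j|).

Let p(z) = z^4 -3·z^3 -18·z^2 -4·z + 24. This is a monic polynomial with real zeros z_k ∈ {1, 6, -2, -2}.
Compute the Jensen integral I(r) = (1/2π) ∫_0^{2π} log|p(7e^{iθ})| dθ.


Zeros: -2, -2, 1, 6; r = 7.
Inside |z| < r: -2, -2, 1, 6. Outside (|z| ≥ r): ∅.
p(0) = 24, so log|p(0)| = log(24) = 3.1781.
Apply Jensen: I(r) = log|p(0)| + Σ_k log(r/|z_k|), summed over zeros inside |z| < r.
  log(r/|z_k|) for z_k = 1: log(7/1) = 1.9459
  log(r/|z_k|) for z_k = 6: log(7/6) = 0.1542
  log(r/|z_k|) for z_k = -2: log(7/2) = 1.2528
  log(r/|z_k|) for z_k = -2: log(7/2) = 1.2528
Sum over inside zeros: 4.6056.
I(r) = log|p(0)| + (inside sum) = 3.1781 + 4.6056 = 7.7836.
Closed form (all zeros inside, monic): I(r) = n·log(r) = 4·log(7) = 7.7836. ✓

I(r) ≈ 7.7836.


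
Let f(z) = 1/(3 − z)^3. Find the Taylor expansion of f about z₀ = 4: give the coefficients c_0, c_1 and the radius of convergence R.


Let w = z − z₀, so z = z₀ + w.
Then 3 − z = 3 − (z₀ + w) = (3 − z₀) − w = -1 − w.
f(z) = 1/(-1 − w)^3 = (1/(-1)^3) · (1 − w/(-1))^{−3}.
By the binomial series (1−u)^{−3} = Σ_{n≥0} C(n+2, 2) u^n for |u|<1, with u = w/(-1):
  c_n = C(n+2, 2) / (-1)^(n+3).
  c_0 = 1/(-1)^3 = -1.
  c_1 = 3/(-1)^4 = 3.
The series is valid for |w/d| < 1, i.e. |z − z₀| < |d|.
Radius of convergence: R = |3 − z₀| = |-1| = 1 (distance from z₀ to the singularity z = 3).

c_0 = -1, c_1 = 3; R = 1.


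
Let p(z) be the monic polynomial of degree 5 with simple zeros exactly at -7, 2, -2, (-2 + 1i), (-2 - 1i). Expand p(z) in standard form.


The polynomial is p(z) = ∏_{α ∈ S} (z − α), where S = {-7, 2, -2, (-2 + 1i), (-2 - 1i)}.
Expanding the product yields: p(z) = z^5 + 11·z^4 + 29·z^3 -9·z^2 -132·z -140.
Note conjugate pairs combine to real quadratics: (z − (-2+1i))(z − (-2−1i)) = z² + 4z + 5.
The resulting polynomial has degree 5 and real coefficients as required.

p(z) = z^5 + 11·z^4 + 29·z^3 -9·z^2 -132·z -140.


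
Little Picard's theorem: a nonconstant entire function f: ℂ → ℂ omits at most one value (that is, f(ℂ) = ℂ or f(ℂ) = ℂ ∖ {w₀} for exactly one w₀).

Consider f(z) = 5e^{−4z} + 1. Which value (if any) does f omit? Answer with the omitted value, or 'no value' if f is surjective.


Little Picard bounds the complement of f(ℂ) to at most one point.
e^{−4z} is never zero on ℂ, so 5·e^{−4z} takes every value in ℂ ∖ {0}. Adding 1 shifts the range to ℂ ∖ {1}. Thus f omits exactly the value 1.

Omitted value: 1.


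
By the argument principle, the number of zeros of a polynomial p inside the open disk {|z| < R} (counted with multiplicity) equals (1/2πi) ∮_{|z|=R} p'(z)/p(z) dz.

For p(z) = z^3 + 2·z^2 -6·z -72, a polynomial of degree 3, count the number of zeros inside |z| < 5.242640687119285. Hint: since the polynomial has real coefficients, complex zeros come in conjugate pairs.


The zeros of p are: (-3 + 3i), (-3 - 3i), 4.
Their magnitudes are: 4.243, 4.243, 4.
Zeros with |z| < R = 5.242640687119285: (-3 + 3i), (-3 - 3i), 4.
Count = 3.
By the argument principle, (1/2πi) ∮_{|z|=R} p'(z)/p(z) dz equals exactly this count.

Number of zeros inside |z| < 5.242640687119285: 3.


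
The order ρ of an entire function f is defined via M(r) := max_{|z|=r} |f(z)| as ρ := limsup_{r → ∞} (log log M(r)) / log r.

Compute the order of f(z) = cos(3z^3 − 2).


Write cos(w) = (e^{iw} ± e^{−iw})/(2 or 2i), so |cos(w)| ≤ e^{|w|}. With w = 3z^3 − 2, |w| ≤ 3r^3 + 2 on |z|=r, giving M(r) ≤ e^{3r^3 + 2} and ρ ≤ 3. For the lower bound, choose z on |z|=r with 3z^3 purely imaginary of modulus 3r^3; then |cos(3z^3 − 2)| grows like e^{3r^3}/2, so ρ ≥ 3. Hence ρ = 3.
Therefore ρ = 3.

Order ρ = 3.


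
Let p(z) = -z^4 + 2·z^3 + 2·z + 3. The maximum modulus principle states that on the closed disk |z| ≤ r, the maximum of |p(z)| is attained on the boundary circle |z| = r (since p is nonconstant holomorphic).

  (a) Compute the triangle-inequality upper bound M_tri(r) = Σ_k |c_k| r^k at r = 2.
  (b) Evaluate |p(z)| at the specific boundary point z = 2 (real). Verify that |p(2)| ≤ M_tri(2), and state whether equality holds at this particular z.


Coefficients: c_0 = 3, c_1 = 2, c_2 = 0, c_3 = 2, c_4 = -1. Radius r = 2.
Part (a). Triangle bound: M_tri(r) = Σ_k |c_k| r^k
  = |3|·2^0 + |2|·2^1 + |0|·2^2 + |2|·2^3 + |-1|·2^4
  = 3 + 4 + 0 + 16 + 16 = 39.
This bounds M(r) := max_{|z|=r} |p(z)| from above; equality holds iff all terms c_k z^k can be made to align in phase at a single z on |z|=r.
Part (b). At z = 2 (real, on the circle |z| = r):
  p(2) = (3)·2^0 + (2)·2^1 + (0)·2^2 + (2)·2^3 + (-1)·2^4 = 7.
  |p(2)| = 7.
Check: |p(2)| = 7 ≤ 39 = M_tri(2). ✓ Equality does not hold at z = 2 (the coefficients have mixed signs, so the terms do not all align in phase there).

M_tri(2) = 39; |p(2)| = 7; equality at z=2: no.


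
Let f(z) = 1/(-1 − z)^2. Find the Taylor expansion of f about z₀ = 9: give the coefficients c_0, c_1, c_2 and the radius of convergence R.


Let w = z − z₀, so z = z₀ + w.
Then -1 − z = -1 − (z₀ + w) = (-1 − z₀) − w = -10 − w.
f(z) = 1/(-10 − w)^2 = (1/(-10)^2) · (1 − w/(-10))^{−2}.
By the binomial series (1−u)^{−2} = Σ_{n≥0} C(n+1, 1) u^n for |u|<1, with u = w/(-10):
  c_n = C(n+1, 1) / (-10)^(n+2).
  c_0 = 1/(-10)^2 = 1/100.
  c_1 = 2/(-10)^3 = -1/500.
  c_2 = 3/(-10)^4 = 3/10000.
The series is valid for |w/d| < 1, i.e. |z − z₀| < |d|.
Radius of convergence: R = |-1 − z₀| = |-10| = 10 (distance from z₀ to the singularity z = -1).

c_0 = 1/100, c_1 = -1/500, c_2 = 3/10000; R = 10.


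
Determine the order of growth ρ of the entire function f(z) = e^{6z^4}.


|e^{6z^4}| = e^{Re(6·z^4) + 0} ≤ e^{6|z|^4 + 0} = e^{6r^4 + 0} on |z| = r, so ρ ≤ 4. Choosing z on |z|=r so that 6·z^4 is real positive (always possible by picking arg z appropriately) gives |f(z)| = e^{6r^4 + 0}, matching the bound. The additive constant 0 does not affect log log M(r) ~ 4·log r. Hence ρ = 4.
Therefore ρ = 4.

Order ρ = 4.


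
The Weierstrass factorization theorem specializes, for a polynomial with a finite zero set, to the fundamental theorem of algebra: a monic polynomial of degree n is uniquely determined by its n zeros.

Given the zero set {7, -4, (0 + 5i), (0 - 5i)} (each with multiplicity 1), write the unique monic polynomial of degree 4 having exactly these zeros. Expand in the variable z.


The polynomial is p(z) = ∏_{α ∈ S} (z − α), where S = {7, -4, (0 + 5i), (0 - 5i)}.
Expanding the product yields: p(z) = z^4 -3·z^3 -3·z^2 -75·z -700.
Note conjugate pairs combine to real quadratics: (z − (0+5i))(z − (0−5i)) = z² + 25.
The resulting polynomial has degree 4 and real coefficients as required.

p(z) = z^4 -3·z^3 -3·z^2 -75·z -700.


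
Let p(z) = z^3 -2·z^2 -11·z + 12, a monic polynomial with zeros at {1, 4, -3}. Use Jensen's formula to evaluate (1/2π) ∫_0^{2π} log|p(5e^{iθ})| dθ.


Zeros: -3, 1, 4; r = 5.
Inside |z| < r: -3, 1, 4. Outside (|z| ≥ r): ∅.
p(0) = 12, so log|p(0)| = log(12) = 2.4849.
Apply Jensen: I(r) = log|p(0)| + Σ_k log(r/|z_k|), summed over zeros inside |z| < r.
  log(r/|z_k|) for z_k = 1: log(5/1) = 1.6094
  log(r/|z_k|) for z_k = 4: log(5/4) = 0.2231
  log(r/|z_k|) for z_k = -3: log(5/3) = 0.5108
Sum over inside zeros: 2.3434.
I(r) = log|p(0)| + (inside sum) = 2.4849 + 2.3434 = 4.8283.
Closed form (all zeros inside, monic): I(r) = n·log(r) = 3·log(5) = 4.8283. ✓

I(r) ≈ 4.8283.


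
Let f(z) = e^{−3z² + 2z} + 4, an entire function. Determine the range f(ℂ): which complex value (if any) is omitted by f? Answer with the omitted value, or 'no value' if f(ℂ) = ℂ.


Little Picard bounds the complement of f(ℂ) to at most one point.
The exponent g(z) = −3z² + 2z is a nonconstant polynomial, hence surjective onto ℂ. So e^{g(z)} takes every value in {e^w : w ∈ ℂ} = ℂ ∖ {0}. Adding 4 shifts the range to ℂ ∖ {4}. f omits exactly 4.

Omitted value: 4.


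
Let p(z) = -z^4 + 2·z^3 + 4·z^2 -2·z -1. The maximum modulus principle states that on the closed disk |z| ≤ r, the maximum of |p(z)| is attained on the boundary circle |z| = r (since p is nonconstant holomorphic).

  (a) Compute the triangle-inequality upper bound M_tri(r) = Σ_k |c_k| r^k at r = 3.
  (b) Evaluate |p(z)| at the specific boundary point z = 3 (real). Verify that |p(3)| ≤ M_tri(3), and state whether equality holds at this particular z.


Coefficients: c_0 = -1, c_1 = -2, c_2 = 4, c_3 = 2, c_4 = -1. Radius r = 3.
Part (a). Triangle bound: M_tri(r) = Σ_k |c_k| r^k
  = |-1|·3^0 + |-2|·3^1 + |4|·3^2 + |2|·3^3 + |-1|·3^4
  = 1 + 6 + 36 + 54 + 81 = 178.
This bounds M(r) := max_{|z|=r} |p(z)| from above; equality holds iff all terms c_k z^k can be made to align in phase at a single z on |z|=r.
Part (b). At z = 3 (real, on the circle |z| = r):
  p(3) = (-1)·3^0 + (-2)·3^1 + (4)·3^2 + (2)·3^3 + (-1)·3^4 = 2.
  |p(3)| = 2.
Check: |p(3)| = 2 ≤ 178 = M_tri(3). ✓ Equality does not hold at z = 3 (the coefficients have mixed signs, so the terms do not all align in phase there).

M_tri(3) = 178; |p(3)| = 2; equality at z=3: no.


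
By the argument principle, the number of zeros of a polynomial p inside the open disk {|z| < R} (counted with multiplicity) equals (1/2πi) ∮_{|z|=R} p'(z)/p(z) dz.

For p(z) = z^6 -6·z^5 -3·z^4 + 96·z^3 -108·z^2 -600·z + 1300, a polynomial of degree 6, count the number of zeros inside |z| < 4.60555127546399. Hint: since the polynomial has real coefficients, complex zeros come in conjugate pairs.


The zeros of p are: (3 + 2i), (3 - 2i), (3 + 1i), (3 - 1i), (-3 + 1i), (-3 - 1i).
Their magnitudes are: 3.606, 3.606, 3.162, 3.162, 3.162, 3.162.
Zeros with |z| < R = 4.60555127546399: (3 + 2i), (3 - 2i), (3 + 1i), (3 - 1i), (-3 + 1i), (-3 - 1i).
Count = 6.
By the argument principle, (1/2πi) ∮_{|z|=R} p'(z)/p(z) dz equals exactly this count.

Number of zeros inside |z| < 4.60555127546399: 6.


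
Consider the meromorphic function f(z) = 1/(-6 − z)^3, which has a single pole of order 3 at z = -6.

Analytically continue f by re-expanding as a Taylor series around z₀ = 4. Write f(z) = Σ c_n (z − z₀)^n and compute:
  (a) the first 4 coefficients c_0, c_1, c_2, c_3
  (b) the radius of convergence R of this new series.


Let w = z − z₀, so z = z₀ + w.
Then -6 − z = -6 − (z₀ + w) = (-6 − z₀) − w = -10 − w.
f(z) = 1/(-10 − w)^3 = (1/(-10)^3) · (1 − w/(-10))^{−3}.
By the binomial series (1−u)^{−3} = Σ_{n≥0} C(n+2, 2) u^n for |u|<1, with u = w/(-10):
  c_n = C(n+2, 2) / (-10)^(n+3).
  c_0 = 1/(-10)^3 = -1/1000.
  c_1 = 3/(-10)^4 = 3/10000.
  c_2 = 6/(-10)^5 = -3/50000.
  c_3 = 10/(-10)^6 = 1/100000.
The series is valid for |w/d| < 1, i.e. |z − z₀| < |d|.
Radius of convergence: R = |-6 − z₀| = |-10| = 10 (distance from z₀ to the singularity z = -6).

c_0 = -1/1000, c_1 = 3/10000, c_2 = -3/50000, c_3 = 1/100000; R = 10.


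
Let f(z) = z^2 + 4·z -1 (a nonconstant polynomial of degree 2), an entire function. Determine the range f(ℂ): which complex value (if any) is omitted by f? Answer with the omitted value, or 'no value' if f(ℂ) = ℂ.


Little Picard bounds the complement of f(ℂ) to at most one point.
For every w ∈ ℂ, the equation p(z) − w = 0 is a nonconstant polynomial in z and hence has at least one root by the fundamental theorem of algebra. So p is surjective onto ℂ, omitting no value.

Omitted value: no value.


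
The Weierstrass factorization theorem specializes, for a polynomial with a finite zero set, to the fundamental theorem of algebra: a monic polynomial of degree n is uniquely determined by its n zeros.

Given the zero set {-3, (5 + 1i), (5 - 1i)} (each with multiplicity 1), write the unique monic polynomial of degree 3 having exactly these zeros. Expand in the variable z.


The polynomial is p(z) = ∏_{α ∈ S} (z − α), where S = {-3, (5 + 1i), (5 - 1i)}.
Expanding the product yields: p(z) = z^3 -7·z^2 -4·z + 78.
Note conjugate pairs combine to real quadratics: (z − (5+1i))(z − (5−1i)) = z² − 10z + 26.
The resulting polynomial has degree 3 and real coefficients as required.

p(z) = z^3 -7·z^2 -4·z + 78.


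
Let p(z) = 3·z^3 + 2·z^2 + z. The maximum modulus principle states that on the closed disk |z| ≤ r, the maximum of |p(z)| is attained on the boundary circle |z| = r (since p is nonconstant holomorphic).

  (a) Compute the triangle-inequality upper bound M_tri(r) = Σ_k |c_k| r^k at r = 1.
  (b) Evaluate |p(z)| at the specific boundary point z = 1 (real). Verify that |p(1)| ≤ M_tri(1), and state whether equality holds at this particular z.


Coefficients: c_0 = 0, c_1 = 1, c_2 = 2, c_3 = 3. Radius r = 1.
Part (a). Triangle bound: M_tri(r) = Σ_k |c_k| r^k
  = |0|·1^0 + |1|·1^1 + |2|·1^2 + |3|·1^3
  = 0 + 1 + 2 + 3 = 6.
This bounds M(r) := max_{|z|=r} |p(z)| from above; equality holds iff all terms c_k z^k can be made to align in phase at a single z on |z|=r.
Part (b). At z = 1 (real, on the circle |z| = r):
  p(1) = (0)·1^0 + (1)·1^1 + (2)·1^2 + (3)·1^3 = 6.
  |p(1)| = 6.
Since all nonzero coefficients share the same sign, |p(1)| = 6 = M_tri(1); the triangle bound is attained at z = 1, so in fact M(r) = 6.

M_tri(1) = 6; |p(1)| = 6; equality at z=1: yes.


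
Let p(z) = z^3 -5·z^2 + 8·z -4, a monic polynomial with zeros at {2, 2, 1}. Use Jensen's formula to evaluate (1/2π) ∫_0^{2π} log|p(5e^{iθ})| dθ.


Zeros: 1, 2, 2; r = 5.
Inside |z| < r: 1, 2, 2. Outside (|z| ≥ r): ∅.
p(0) = -4, so log|p(0)| = log(4) = 1.3863.
Apply Jensen: I(r) = log|p(0)| + Σ_k log(r/|z_k|), summed over zeros inside |z| < r.
  log(r/|z_k|) for z_k = 2: log(5/2) = 0.9163
  log(r/|z_k|) for z_k = 2: log(5/2) = 0.9163
  log(r/|z_k|) for z_k = 1: log(5/1) = 1.6094
Sum over inside zeros: 3.4420.
I(r) = log|p(0)| + (inside sum) = 1.3863 + 3.4420 = 4.8283.
Closed form (all zeros inside, monic): I(r) = n·log(r) = 3·log(5) = 4.8283. ✓

I(r) ≈ 4.8283.


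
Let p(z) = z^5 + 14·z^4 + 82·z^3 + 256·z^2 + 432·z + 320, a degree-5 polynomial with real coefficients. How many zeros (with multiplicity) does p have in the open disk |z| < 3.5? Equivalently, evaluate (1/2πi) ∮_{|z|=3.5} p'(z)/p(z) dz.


The zeros of p are: (-2 + 2i), (-2 - 2i), (-3 + 1i), (-3 - 1i), -4.
Their magnitudes are: 2.828, 2.828, 3.162, 3.162, 4.
Zeros with |z| < R = 3.5: (-2 + 2i), (-2 - 2i), (-3 + 1i), (-3 - 1i).
Count = 4.
By the argument principle, (1/2πi) ∮_{|z|=R} p'(z)/p(z) dz equals exactly this count.

Number of zeros inside |z| < 3.5: 4.


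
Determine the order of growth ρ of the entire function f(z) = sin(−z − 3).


sin(w) is a linear combination of e^{iw} and e^{−iw} (or e^w, e^{−w} in the hyperbolic case), so |sin(w)| ≤ e^{|w|}. With w = −z − 3, |w| ≤ 1|z| + 3 = 1r + 3 on |z| = r, giving M(r) ≤ e^{1r + 3}, so ρ ≤ 1. On a suitable ray (z = it for sin/cos; z = t for sinh/cosh, t real → ∞), |sin(−z − 3)| grows like e^{1|t|}/2, so ρ ≥ 1. Hence ρ = 1.
Therefore ρ = 1.

Order ρ = 1.


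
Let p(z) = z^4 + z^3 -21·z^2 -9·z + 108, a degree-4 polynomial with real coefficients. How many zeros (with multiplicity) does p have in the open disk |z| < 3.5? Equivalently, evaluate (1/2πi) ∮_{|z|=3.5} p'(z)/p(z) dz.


The zeros of p are: 3, -4, 3, -3.
Their magnitudes are: 3, 4, 3, 3.
Zeros with |z| < R = 3.5: 3, 3, -3.
Count = 3.
By the argument principle, (1/2πi) ∮_{|z|=R} p'(z)/p(z) dz equals exactly this count.

Number of zeros inside |z| < 3.5: 3.


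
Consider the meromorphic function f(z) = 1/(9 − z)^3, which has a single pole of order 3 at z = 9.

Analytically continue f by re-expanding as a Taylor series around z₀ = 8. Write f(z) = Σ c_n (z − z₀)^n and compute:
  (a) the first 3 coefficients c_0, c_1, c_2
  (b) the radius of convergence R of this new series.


Let w = z − z₀, so z = z₀ + w.
Then 9 − z = 9 − (z₀ + w) = (9 − z₀) − w = 1 − w.
f(z) = 1/(1 − w)^3 = (1/(1)^3) · (1 − w/(1))^{−3}.
By the binomial series (1−u)^{−3} = Σ_{n≥0} C(n+2, 2) u^n for |u|<1, with u = w/(1):
  c_n = C(n+2, 2) / (1)^(n+3).
  c_0 = 1/(1)^3 = 1.
  c_1 = 3/(1)^4 = 3.
  c_2 = 6/(1)^5 = 6.
The series is valid for |w/d| < 1, i.e. |z − z₀| < |d|.
Radius of convergence: R = |9 − z₀| = |1| = 1 (distance from z₀ to the singularity z = 9).

c_0 = 1, c_1 = 3, c_2 = 6; R = 1.


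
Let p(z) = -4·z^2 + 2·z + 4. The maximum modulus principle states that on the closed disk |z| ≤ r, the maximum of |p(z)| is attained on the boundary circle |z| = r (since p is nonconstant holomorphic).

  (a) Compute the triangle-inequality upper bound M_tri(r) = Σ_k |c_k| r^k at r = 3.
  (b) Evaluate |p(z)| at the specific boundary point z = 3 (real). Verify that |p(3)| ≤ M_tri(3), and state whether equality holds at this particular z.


Coefficients: c_0 = 4, c_1 = 2, c_2 = -4. Radius r = 3.
Part (a). Triangle bound: M_tri(r) = Σ_k |c_k| r^k
  = |4|·3^0 + |2|·3^1 + |-4|·3^2
  = 4 + 6 + 36 = 46.
This bounds M(r) := max_{|z|=r} |p(z)| from above; equality holds iff all terms c_k z^k can be made to align in phase at a single z on |z|=r.
Part (b). At z = 3 (real, on the circle |z| = r):
  p(3) = (4)·3^0 + (2)·3^1 + (-4)·3^2 = -26.
  |p(3)| = 26.
Check: |p(3)| = 26 ≤ 46 = M_tri(3). ✓ Equality does not hold at z = 3 (the coefficients have mixed signs, so the terms do not all align in phase there).

M_tri(3) = 46; |p(3)| = 26; equality at z=3: no.


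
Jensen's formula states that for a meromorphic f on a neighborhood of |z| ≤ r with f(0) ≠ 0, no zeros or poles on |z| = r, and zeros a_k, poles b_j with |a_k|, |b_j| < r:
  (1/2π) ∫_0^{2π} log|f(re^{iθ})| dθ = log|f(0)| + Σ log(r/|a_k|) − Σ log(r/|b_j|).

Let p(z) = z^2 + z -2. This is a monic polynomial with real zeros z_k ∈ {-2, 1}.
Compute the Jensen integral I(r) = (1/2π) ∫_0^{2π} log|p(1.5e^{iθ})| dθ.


Zeros: -2, 1; r = 1.5.
Inside |z| < r: 1. Outside (|z| ≥ r): -2.
p(0) = -2, so log|p(0)| = log(2) = 0.6931.
Apply Jensen: I(r) = log|p(0)| + Σ_k log(r/|z_k|), summed over zeros inside |z| < r.
  log(r/|z_k|) for z_k = 1: log(1.5/1) = 0.4055
  Outside zeros (-2) contribute nothing to the Jensen sum.
Sum over inside zeros: 0.4055.
I(r) = log|p(0)| + (inside sum) = 0.6931 + 0.4055 = 1.0986.
Note: since some zeros are outside |z| ≤ r, the simplified n·log(r) form does NOT apply — only the inside zeros contribute.

I(r) ≈ 1.0986.


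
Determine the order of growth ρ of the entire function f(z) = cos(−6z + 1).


cos(w) is a linear combination of e^{iw} and e^{−iw} (or e^w, e^{−w} in the hyperbolic case), so |cos(w)| ≤ e^{|w|}. With w = −6z + 1, |w| ≤ 6|z| + 1 = 6r + 1 on |z| = r, giving M(r) ≤ e^{6r + 1}, so ρ ≤ 1. On a suitable ray (z = it for sin/cos; z = t for sinh/cosh, t real → ∞), |cos(−6z + 1)| grows like e^{6|t|}/2, so ρ ≥ 1. Hence ρ = 1.
Therefore ρ = 1.

Order ρ = 1.


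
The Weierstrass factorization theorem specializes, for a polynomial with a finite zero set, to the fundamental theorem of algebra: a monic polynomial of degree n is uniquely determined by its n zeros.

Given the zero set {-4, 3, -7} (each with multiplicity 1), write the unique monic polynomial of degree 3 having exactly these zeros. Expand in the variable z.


The polynomial is p(z) = ∏_{α ∈ S} (z − α), where S = {-4, 3, -7}.
Expanding the product yields: p(z) = z^3 + 8·z^2 -5·z -84.
The resulting polynomial has degree 3 and real coefficients as required.

p(z) = z^3 + 8·z^2 -5·z -84.


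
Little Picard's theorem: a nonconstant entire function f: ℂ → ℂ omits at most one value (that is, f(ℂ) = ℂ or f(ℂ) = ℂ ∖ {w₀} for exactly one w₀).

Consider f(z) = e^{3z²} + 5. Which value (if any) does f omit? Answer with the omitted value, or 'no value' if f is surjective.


Little Picard bounds the complement of f(ℂ) to at most one point.
The exponent g(z) = 3z² is a nonconstant polynomial, hence surjective onto ℂ. So e^{g(z)} takes every value in {e^w : w ∈ ℂ} = ℂ ∖ {0}. Adding 5 shifts the range to ℂ ∖ {5}. f omits exactly 5.

Omitted value: 5.


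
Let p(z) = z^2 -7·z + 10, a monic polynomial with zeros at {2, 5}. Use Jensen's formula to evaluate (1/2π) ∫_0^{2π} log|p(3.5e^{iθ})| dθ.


Zeros: 2, 5; r = 3.5.
Inside |z| < r: 2. Outside (|z| ≥ r): 5.
p(0) = 10, so log|p(0)| = log(10) = 2.3026.
Apply Jensen: I(r) = log|p(0)| + Σ_k log(r/|z_k|), summed over zeros inside |z| < r.
  log(r/|z_k|) for z_k = 2: log(3.5/2) = 0.5596
  Outside zeros (5) contribute nothing to the Jensen sum.
Sum over inside zeros: 0.5596.
I(r) = log|p(0)| + (inside sum) = 2.3026 + 0.5596 = 2.8622.
Note: since some zeros are outside |z| ≤ r, the simplified n·log(r) form does NOT apply — only the inside zeros contribute.

I(r) ≈ 2.8622.


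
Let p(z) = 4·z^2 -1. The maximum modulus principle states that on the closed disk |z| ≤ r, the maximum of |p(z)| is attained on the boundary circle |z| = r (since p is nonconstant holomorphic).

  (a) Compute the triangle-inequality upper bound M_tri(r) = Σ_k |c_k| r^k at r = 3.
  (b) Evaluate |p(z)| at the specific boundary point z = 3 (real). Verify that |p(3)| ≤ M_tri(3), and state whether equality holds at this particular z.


Coefficients: c_0 = -1, c_1 = 0, c_2 = 4. Radius r = 3.
Part (a). Triangle bound: M_tri(r) = Σ_k |c_k| r^k
  = |-1|·3^0 + |0|·3^1 + |4|·3^2
  = 1 + 0 + 36 = 37.
This bounds M(r) := max_{|z|=r} |p(z)| from above; equality holds iff all terms c_k z^k can be made to align in phase at a single z on |z|=r.
Part (b). At z = 3 (real, on the circle |z| = r):
  p(3) = (-1)·3^0 + (0)·3^1 + (4)·3^2 = 35.
  |p(3)| = 35.
Check: |p(3)| = 35 ≤ 37 = M_tri(3). ✓ Equality does not hold at z = 3 (the coefficients have mixed signs, so the terms do not all align in phase there).

M_tri(3) = 37; |p(3)| = 35; equality at z=3: no.


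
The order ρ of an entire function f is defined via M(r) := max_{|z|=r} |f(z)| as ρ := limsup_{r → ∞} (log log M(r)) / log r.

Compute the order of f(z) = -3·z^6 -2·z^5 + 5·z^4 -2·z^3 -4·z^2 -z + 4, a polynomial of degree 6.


|f(z)| ≤ Σ|c_k|·r^k = O(r^6) as r → ∞. Polynomial growth is O(e^{r^ε}) for every ε > 0 (since r^6/e^{r^ε} → 0), so ρ ≤ ε for all ε > 0, i.e. ρ = 0. Every nonconstant polynomial has order 0.
Therefore ρ = 0.

Order ρ = 0.


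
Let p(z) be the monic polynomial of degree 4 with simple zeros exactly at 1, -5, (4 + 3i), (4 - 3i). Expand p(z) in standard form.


The polynomial is p(z) = ∏_{α ∈ S} (z − α), where S = {1, -5, (4 + 3i), (4 - 3i)}.
Expanding the product yields: p(z) = z^4 -4·z^3 -12·z^2 + 140·z -125.
Note conjugate pairs combine to real quadratics: (z − (4+3i))(z − (4−3i)) = z² − 8z + 25.
The resulting polynomial has degree 4 and real coefficients as required.

p(z) = z^4 -4·z^3 -12·z^2 + 140·z -125.


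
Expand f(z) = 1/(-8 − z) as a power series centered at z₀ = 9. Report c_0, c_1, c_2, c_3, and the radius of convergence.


Let w = z − z₀, so z = z₀ + w.
Then -8 − z = -8 − (z₀ + w) = (-8 − z₀) − w = -17 − w.
f(z) = 1/(-17 − w) = (1/(-17)) · 1/(1 − w/(-17)) = Σ_{n≥0} w^n / (-17)^(n+1).
So c_n = 1/(-17)^(n+1):
  c_0 = 1/(-17)^1 = -1/17.
  c_1 = 1/(-17)^2 = 1/289.
  c_2 = 1/(-17)^3 = -1/4913.
  c_3 = 1/(-17)^4 = 1/83521.
The series is valid for |w/d| < 1, i.e. |z − z₀| < |d|.
Radius of convergence: R = |-8 − z₀| = |-17| = 17 (distance from z₀ to the singularity z = -8).

c_0 = -1/17, c_1 = 1/289, c_2 = -1/4913, c_3 = 1/83521; R = 17.


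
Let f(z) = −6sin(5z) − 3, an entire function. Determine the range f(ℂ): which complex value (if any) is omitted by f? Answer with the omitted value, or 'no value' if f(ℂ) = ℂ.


Little Picard bounds the complement of f(ℂ) to at most one point.
sin is entire and surjective onto ℂ: for every w ∈ ℂ, sin(ζ) = w has a solution ζ ∈ ℂ (e.g., via the complex inverse arcsin). With ζ = 5z this gives z = ζ/(5). Then -6·sin(5z) takes every value in -6·ℂ = ℂ, and adding -3 is a bijection of ℂ. So f is surjective and omits no value. (Note: only on the real line is sin bounded by [−1, 1].)

Omitted value: no value.


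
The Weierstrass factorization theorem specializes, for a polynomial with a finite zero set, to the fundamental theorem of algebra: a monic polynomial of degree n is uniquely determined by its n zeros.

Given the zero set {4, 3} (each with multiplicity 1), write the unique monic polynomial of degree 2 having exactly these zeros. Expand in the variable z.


The polynomial is p(z) = ∏_{α ∈ S} (z − α), where S = {4, 3}.
Expanding the product yields: p(z) = z^2 -7·z + 12.
The resulting polynomial has degree 2 and real coefficients as required.

p(z) = z^2 -7·z + 12.


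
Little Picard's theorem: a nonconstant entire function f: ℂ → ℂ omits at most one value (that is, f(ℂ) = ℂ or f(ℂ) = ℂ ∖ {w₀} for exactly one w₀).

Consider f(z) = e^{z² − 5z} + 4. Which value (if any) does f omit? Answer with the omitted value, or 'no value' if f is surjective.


Little Picard bounds the complement of f(ℂ) to at most one point.
The exponent g(z) = z² − 5z is a nonconstant polynomial, hence surjective onto ℂ. So e^{g(z)} takes every value in {e^w : w ∈ ℂ} = ℂ ∖ {0}. Adding 4 shifts the range to ℂ ∖ {4}. f omits exactly 4.

Omitted value: 4.


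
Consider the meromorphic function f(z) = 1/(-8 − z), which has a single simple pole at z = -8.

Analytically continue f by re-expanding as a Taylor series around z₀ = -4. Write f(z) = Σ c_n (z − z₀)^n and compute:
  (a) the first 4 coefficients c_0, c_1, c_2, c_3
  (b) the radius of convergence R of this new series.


Let w = z − z₀, so z = z₀ + w.
Then -8 − z = -8 − (z₀ + w) = (-8 − z₀) − w = -4 − w.
f(z) = 1/(-4 − w) = (1/(-4)) · 1/(1 − w/(-4)) = Σ_{n≥0} w^n / (-4)^(n+1).
So c_n = 1/(-4)^(n+1):
  c_0 = 1/(-4)^1 = -1/4.
  c_1 = 1/(-4)^2 = 1/16.
  c_2 = 1/(-4)^3 = -1/64.
  c_3 = 1/(-4)^4 = 1/256.
The series is valid for |w/d| < 1, i.e. |z − z₀| < |d|.
Radius of convergence: R = |-8 − z₀| = |-4| = 4 (distance from z₀ to the singularity z = -8).

c_0 = -1/4, c_1 = 1/16, c_2 = -1/64, c_3 = 1/256; R = 4.


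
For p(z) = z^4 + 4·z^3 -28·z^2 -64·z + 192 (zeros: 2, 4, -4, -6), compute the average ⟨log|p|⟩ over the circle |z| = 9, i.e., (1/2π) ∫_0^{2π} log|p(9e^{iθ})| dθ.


Zeros: -6, -4, 2, 4; r = 9.
Inside |z| < r: -6, -4, 2, 4. Outside (|z| ≥ r): ∅.
p(0) = 192, so log|p(0)| = log(192) = 5.2575.
Apply Jensen: I(r) = log|p(0)| + Σ_k log(r/|z_k|), summed over zeros inside |z| < r.
  log(r/|z_k|) for z_k = 2: log(9/2) = 1.5041
  log(r/|z_k|) for z_k = 4: log(9/4) = 0.8109
  log(r/|z_k|) for z_k = -4: log(9/4) = 0.8109
  log(r/|z_k|) for z_k = -6: log(9/6) = 0.4055
Sum over inside zeros: 3.5314.
I(r) = log|p(0)| + (inside sum) = 5.2575 + 3.5314 = 8.7889.
Closed form (all zeros inside, monic): I(r) = n·log(r) = 4·log(9) = 8.7889. ✓

I(r) ≈ 8.7889.


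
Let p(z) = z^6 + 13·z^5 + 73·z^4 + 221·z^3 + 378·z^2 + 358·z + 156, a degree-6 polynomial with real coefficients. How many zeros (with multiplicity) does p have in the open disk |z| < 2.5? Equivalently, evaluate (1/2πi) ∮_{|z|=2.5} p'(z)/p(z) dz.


The zeros of p are: -2, (-1 + 1i), (-1 - 1i), (-3 + 2i), (-3 - 2i), -3.
Their magnitudes are: 2, 1.414, 1.414, 3.606, 3.606, 3.
Zeros with |z| < R = 2.5: -2, (-1 + 1i), (-1 - 1i).
Count = 3.
By the argument principle, (1/2πi) ∮_{|z|=R} p'(z)/p(z) dz equals exactly this count.

Number of zeros inside |z| < 2.5: 3.


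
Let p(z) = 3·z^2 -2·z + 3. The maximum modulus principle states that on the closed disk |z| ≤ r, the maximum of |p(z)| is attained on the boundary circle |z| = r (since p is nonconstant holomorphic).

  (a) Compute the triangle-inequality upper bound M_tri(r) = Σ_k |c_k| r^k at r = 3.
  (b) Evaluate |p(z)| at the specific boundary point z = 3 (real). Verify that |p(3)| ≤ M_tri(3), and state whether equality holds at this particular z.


Coefficients: c_0 = 3, c_1 = -2, c_2 = 3. Radius r = 3.
Part (a). Triangle bound: M_tri(r) = Σ_k |c_k| r^k
  = |3|·3^0 + |-2|·3^1 + |3|·3^2
  = 3 + 6 + 27 = 36.
This bounds M(r) := max_{|z|=r} |p(z)| from above; equality holds iff all terms c_k z^k can be made to align in phase at a single z on |z|=r.
Part (b). At z = 3 (real, on the circle |z| = r):
  p(3) = (3)·3^0 + (-2)·3^1 + (3)·3^2 = 24.
  |p(3)| = 24.
Check: |p(3)| = 24 ≤ 36 = M_tri(3). ✓ Equality does not hold at z = 3 (the coefficients have mixed signs, so the terms do not all align in phase there).

M_tri(3) = 36; |p(3)| = 24; equality at z=3: no.


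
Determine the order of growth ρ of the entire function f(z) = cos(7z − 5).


cos(w) is a linear combination of e^{iw} and e^{−iw} (or e^w, e^{−w} in the hyperbolic case), so |cos(w)| ≤ e^{|w|}. With w = 7z − 5, |w| ≤ 7|z| + 5 = 7r + 5 on |z| = r, giving M(r) ≤ e^{7r + 5}, so ρ ≤ 1. On a suitable ray (z = it for sin/cos; z = t for sinh/cosh, t real → ∞), |cos(7z − 5)| grows like e^{7|t|}/2, so ρ ≥ 1. Hence ρ = 1.
Therefore ρ = 1.

Order ρ = 1.


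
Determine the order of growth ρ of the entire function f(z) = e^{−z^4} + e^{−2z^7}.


Each summand is entire of order 4 and 7 respectively (as in the single-exponential case). The order of a sum is at most the max of the orders, so ρ ≤ 7. For the lower bound: on |z|=r choose arg z so that -2z^7 is real positive; then |e^{-2z^7}| = e^{2r^7} while |e^{-1z^4}| ≤ e^{1r^4} = o(e^{2r^7}). So |f| ≥ e^{2r^7}(1 − o(1)) and ρ ≥ 7. Hence ρ = max(4, 7) = 7.
Therefore ρ = 7.

Order ρ = 7.


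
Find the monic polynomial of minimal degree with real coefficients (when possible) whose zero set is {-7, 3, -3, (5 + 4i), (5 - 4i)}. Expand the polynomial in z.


The polynomial is p(z) = ∏_{α ∈ S} (z − α), where S = {-7, 3, -3, (5 + 4i), (5 - 4i)}.
Expanding the product yields: p(z) = z^5 -3·z^4 -38·z^3 + 314·z^2 + 261·z -2583.
Note conjugate pairs combine to real quadratics: (z − (5+4i))(z − (5−4i)) = z² − 10z + 41.
The resulting polynomial has degree 5 and real coefficients as required.

p(z) = z^5 -3·z^4 -38·z^3 + 314·z^2 + 261·z -2583.


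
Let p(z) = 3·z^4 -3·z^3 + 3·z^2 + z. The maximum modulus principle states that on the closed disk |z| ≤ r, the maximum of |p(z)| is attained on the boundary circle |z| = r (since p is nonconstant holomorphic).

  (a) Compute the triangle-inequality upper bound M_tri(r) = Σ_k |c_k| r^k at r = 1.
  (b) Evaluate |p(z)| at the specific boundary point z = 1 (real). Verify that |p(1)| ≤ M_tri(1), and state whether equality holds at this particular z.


Coefficients: c_0 = 0, c_1 = 1, c_2 = 3, c_3 = -3, c_4 = 3. Radius r = 1.
Part (a). Triangle bound: M_tri(r) = Σ_k |c_k| r^k
  = |0|·1^0 + |1|·1^1 + |3|·1^2 + |-3|·1^3 + |3|·1^4
  = 0 + 1 + 3 + 3 + 3 = 10.
This bounds M(r) := max_{|z|=r} |p(z)| from above; equality holds iff all terms c_k z^k can be made to align in phase at a single z on |z|=r.
Part (b). At z = 1 (real, on the circle |z| = r):
  p(1) = (0)·1^0 + (1)·1^1 + (3)·1^2 + (-3)·1^3 + (3)·1^4 = 4.
  |p(1)| = 4.
Check: |p(1)| = 4 ≤ 10 = M_tri(1). ✓ Equality does not hold at z = 1 (the coefficients have mixed signs, so the terms do not all align in phase there).

M_tri(1) = 10; |p(1)| = 4; equality at z=1: no.


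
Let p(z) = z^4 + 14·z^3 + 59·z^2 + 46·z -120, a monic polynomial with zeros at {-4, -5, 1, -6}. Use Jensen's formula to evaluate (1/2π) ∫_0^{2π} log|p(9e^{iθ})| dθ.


Zeros: -6, -5, -4, 1; r = 9.
Inside |z| < r: -6, -5, -4, 1. Outside (|z| ≥ r): ∅.
p(0) = -120, so log|p(0)| = log(120) = 4.7875.
Apply Jensen: I(r) = log|p(0)| + Σ_k log(r/|z_k|), summed over zeros inside |z| < r.
  log(r/|z_k|) for z_k = -4: log(9/4) = 0.8109
  log(r/|z_k|) for z_k = -5: log(9/5) = 0.5878
  log(r/|z_k|) for z_k = 1: log(9/1) = 2.1972
  log(r/|z_k|) for z_k = -6: log(9/6) = 0.4055
Sum over inside zeros: 4.0014.
I(r) = log|p(0)| + (inside sum) = 4.7875 + 4.0014 = 8.7889.
Closed form (all zeros inside, monic): I(r) = n·log(r) = 4·log(9) = 8.7889. ✓

I(r) ≈ 8.7889.


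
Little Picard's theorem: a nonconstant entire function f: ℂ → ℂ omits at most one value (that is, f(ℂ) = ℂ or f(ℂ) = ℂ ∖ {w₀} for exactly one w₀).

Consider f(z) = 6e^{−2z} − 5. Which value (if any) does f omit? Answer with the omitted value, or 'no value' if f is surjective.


Little Picard bounds the complement of f(ℂ) to at most one point.
e^{−2z} is never zero on ℂ, so 6·e^{−2z} takes every value in ℂ ∖ {0}. Adding -5 shifts the range to ℂ ∖ {-5}. Thus f omits exactly the value -5.

Omitted value: -5.


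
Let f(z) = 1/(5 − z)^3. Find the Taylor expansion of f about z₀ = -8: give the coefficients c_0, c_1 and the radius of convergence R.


Let w = z − z₀, so z = z₀ + w.
Then 5 − z = 5 − (z₀ + w) = (5 − z₀) − w = 13 − w.
f(z) = 1/(13 − w)^3 = (1/(13)^3) · (1 − w/(13))^{−3}.
By the binomial series (1−u)^{−3} = Σ_{n≥0} C(n+2, 2) u^n for |u|<1, with u = w/(13):
  c_n = C(n+2, 2) / (13)^(n+3).
  c_0 = 1/(13)^3 = 1/2197.
  c_1 = 3/(13)^4 = 3/28561.
The series is valid for |w/d| < 1, i.e. |z − z₀| < |d|.
Radius of convergence: R = |5 − z₀| = |13| = 13 (distance from z₀ to the singularity z = 5).

c_0 = 1/2197, c_1 = 3/28561; R = 13.
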